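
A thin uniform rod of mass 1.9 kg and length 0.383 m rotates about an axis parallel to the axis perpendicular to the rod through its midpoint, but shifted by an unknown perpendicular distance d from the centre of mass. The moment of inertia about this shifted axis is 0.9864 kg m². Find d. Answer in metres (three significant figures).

0.712

About the centre-of-mass axis, I_cm = (1/12)ML² = (1/12)(1.9)(0.383)² = 0.023226 kg m².
Parallel axis theorem: I = I_cm + Md², so Md² = 0.9864 − 0.023226 = 0.96317 kg m².
d = √(0.96317 / 1.9) = 0.71199 m.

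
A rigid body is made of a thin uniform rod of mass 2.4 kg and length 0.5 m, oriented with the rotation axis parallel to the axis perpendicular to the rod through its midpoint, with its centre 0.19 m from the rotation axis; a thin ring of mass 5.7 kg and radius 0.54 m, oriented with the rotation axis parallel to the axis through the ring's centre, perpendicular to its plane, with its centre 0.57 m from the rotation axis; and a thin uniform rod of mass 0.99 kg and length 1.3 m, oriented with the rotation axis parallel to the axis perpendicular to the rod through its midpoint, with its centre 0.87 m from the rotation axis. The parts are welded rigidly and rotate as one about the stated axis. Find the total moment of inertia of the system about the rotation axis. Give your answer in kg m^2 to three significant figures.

Thin rod: I_cm = (1/12)ML² = (1/12)(2.4)(0.5)² = 0.05 kg m^2; centre at d = 0.19 m, so I = I_cm + Md² gives I = 0.05 + (2.4)(0.19)² = 0.13664 kg m^2.
Thin ring: I_cm = MR² = (5.7)(0.54)² = 1.6621 kg m^2; centre at d = 0.57 m, so I = I_cm + Md² gives I = 1.6621 + (5.7)(0.57)² = 3.5141 kg m^2.
Thin rod: I_cm = (1/12)ML² = (1/12)(0.99)(1.3)² = 0.13942 kg m^2; centre at d = 0.87 m, so I = I_cm + Md² gives I = 0.13942 + (0.99)(0.87)² = 0.88876 kg m^2.
Total I = 0.13664 + 3.5141 + 0.88876 = 4.5394 kg m^2.

4.54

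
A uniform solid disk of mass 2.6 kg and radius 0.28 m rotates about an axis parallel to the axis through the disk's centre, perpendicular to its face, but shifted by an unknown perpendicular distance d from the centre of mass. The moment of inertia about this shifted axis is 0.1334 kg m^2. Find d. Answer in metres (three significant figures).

About the centre-of-mass axis, I_cm = (1/2)MR² = (1/2)(2.6)(0.28)² = 0.10192 kg m^2.
Parallel axis theorem: I = I_cm + Md², so Md² = 0.1334 − 0.10192 = 0.03148 kg m^2.
d = √(0.03148 / 2.6) = 0.11003 m.

0.110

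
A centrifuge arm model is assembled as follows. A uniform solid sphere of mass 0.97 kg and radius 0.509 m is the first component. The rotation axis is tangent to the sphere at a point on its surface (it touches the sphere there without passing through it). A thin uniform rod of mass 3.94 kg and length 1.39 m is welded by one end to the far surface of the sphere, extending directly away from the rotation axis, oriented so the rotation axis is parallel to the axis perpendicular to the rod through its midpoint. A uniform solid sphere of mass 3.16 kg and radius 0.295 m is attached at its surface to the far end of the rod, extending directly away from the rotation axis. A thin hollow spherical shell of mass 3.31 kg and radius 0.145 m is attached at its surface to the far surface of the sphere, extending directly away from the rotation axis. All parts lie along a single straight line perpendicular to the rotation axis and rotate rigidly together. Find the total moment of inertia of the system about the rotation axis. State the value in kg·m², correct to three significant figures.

68.5

Solid sphere: I_cm = (2/5)MR² = (2/5)(0.97)(0.509)² = 0.10052 kg·m²; centre at d = 0.509 m, so the parallel axis theorem gives I = 0.10052 + (0.97)(0.509)² = 0.35183 kg·m².
Thin rod: I_cm = (1/12)ML² = (1/12)(3.94)(1.39)² = 0.63437 kg·m²; centre at d = 0.509 + 0.509 + 0.695 = 1.713 m, so the parallel axis theorem gives I = 0.63437 + (3.94)(1.713)² = 12.196 kg·m².
Solid sphere: I_cm = (2/5)MR² = (2/5)(3.16)(0.295)² = 0.11 kg·m²; centre at d = 0.509 + 0.509 + 0.695 + 0.695 + 0.295 = 2.703 m, so the parallel axis theorem gives I = 0.11 + (3.16)(2.703)² = 23.198 kg·m².
Spherical shell: I_cm = (2/3)MR² = (2/3)(3.31)(0.145)² = 0.046395 kg·m²; centre at d = 0.509 + 0.509 + 0.695 + 0.695 + 0.295 + 0.295 + 0.145 = 3.143 m, so the parallel axis theorem gives I = 0.046395 + (3.31)(3.143)² = 32.744 kg·m².
Total I = 0.35183 + 12.196 + 23.198 + 32.744 = 68.489 kg·m².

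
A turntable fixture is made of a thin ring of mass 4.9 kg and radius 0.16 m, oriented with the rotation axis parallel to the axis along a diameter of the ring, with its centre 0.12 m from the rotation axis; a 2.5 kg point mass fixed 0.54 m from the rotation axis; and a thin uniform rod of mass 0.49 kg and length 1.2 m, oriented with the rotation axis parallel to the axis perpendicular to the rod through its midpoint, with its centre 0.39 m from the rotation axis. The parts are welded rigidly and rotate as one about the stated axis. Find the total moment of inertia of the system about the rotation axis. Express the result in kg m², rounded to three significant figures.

0.996

Thin ring: I_cm = (1/2)MR² = (1/2)(4.9)(0.16)² = 0.06272 kg m²; centre at d = 0.12 m, so I = I_cm + Md² gives I = 0.06272 + (4.9)(0.12)² = 0.13328 kg m².
Point mass: I_cm = 0; centre at d = 0.54 m, so I = I_cm + Md² gives I = 0 + (2.5)(0.54)² = 0.729 kg m².
Thin rod: I_cm = (1/12)ML² = (1/12)(0.49)(1.2)² = 0.0588 kg m²; centre at d = 0.39 m, so I = I_cm + Md² gives I = 0.0588 + (0.49)(0.39)² = 0.13333 kg m².
Total I = 0.13328 + 0.729 + 0.13333 = 0.99561 kg m².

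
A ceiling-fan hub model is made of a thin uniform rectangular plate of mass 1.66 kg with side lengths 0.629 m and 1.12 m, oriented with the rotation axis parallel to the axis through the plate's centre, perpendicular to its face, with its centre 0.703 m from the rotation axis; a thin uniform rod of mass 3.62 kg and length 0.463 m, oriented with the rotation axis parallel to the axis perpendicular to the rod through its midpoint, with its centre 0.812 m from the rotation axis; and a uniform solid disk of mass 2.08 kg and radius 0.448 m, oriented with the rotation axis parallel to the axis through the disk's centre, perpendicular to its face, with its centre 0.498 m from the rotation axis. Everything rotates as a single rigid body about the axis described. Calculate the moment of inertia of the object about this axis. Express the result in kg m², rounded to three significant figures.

4.22

Rectangular plate: I_cm = (1/12)M(a²+b²) = (1/12)(1.66)[(0.629)² + (1.12)²] = 0.22826 kg m²; centre at d = 0.703 m, so I = I_cm + Md² gives I = 0.22826 + (1.66)(0.703)² = 1.0486 kg m².
Thin rod: I_cm = (1/12)ML² = (1/12)(3.62)(0.463)² = 0.064668 kg m²; centre at d = 0.812 m, so I = I_cm + Md² gives I = 0.064668 + (3.62)(0.812)² = 2.4515 kg m².
Solid disk: I_cm = (1/2)MR² = (1/2)(2.08)(0.448)² = 0.20873 kg m²; centre at d = 0.498 m, so I = I_cm + Md² gives I = 0.20873 + (2.08)(0.498)² = 0.72458 kg m².
Total I = 1.0486 + 2.4515 + 0.72458 = 4.2247 kg m².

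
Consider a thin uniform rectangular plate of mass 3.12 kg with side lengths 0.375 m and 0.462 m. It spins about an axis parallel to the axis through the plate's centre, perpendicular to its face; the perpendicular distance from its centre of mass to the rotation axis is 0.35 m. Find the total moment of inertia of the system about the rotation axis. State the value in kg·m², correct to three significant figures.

I_cm = (1/12)M(a²+b²) = (1/12)(3.12)[(0.375)² + (0.462)²] = 0.092058 kg·m²; centre at d = 0.35 m, so the parallel axis theorem gives I = 0.092058 + (3.12)(0.35)² = 0.47426 kg·m².

0.474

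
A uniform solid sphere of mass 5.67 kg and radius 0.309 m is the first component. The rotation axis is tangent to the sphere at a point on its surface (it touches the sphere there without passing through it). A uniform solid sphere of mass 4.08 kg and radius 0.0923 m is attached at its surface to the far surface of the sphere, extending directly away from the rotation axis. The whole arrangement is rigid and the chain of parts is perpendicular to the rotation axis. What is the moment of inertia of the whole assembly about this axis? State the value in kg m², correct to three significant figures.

2.83

Solid sphere: I_cm = (2/5)MR² = (2/5)(5.67)(0.309)² = 0.21655 kg m²; centre at d = 0.309 m, so I = I_cm + Md² gives I = 0.21655 + (5.67)(0.309)² = 0.75793 kg m².
Solid sphere: I_cm = (2/5)MR² = (2/5)(4.08)(0.0923)² = 0.013903 kg m²; centre at d = 0.309 + 0.309 + 0.0923 = 0.7103 m, so I = I_cm + Md² gives I = 0.013903 + (4.08)(0.7103)² = 2.0724 kg m².
Total I = 0.75793 + 2.0724 = 2.8303 kg m².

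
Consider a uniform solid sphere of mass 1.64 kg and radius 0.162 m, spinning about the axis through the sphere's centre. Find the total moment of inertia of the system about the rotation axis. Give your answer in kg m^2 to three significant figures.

0.0172

I_cm = (2/5)MR² = (2/5)(1.64)(0.162)² = 0.017216 kg m^2; axis through the centre, so I = 0.017216 kg m^2.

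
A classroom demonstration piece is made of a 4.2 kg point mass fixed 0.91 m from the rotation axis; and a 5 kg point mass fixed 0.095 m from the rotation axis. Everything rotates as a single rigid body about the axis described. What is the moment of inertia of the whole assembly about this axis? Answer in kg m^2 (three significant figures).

Point mass: I_cm = 0; centre at d = 0.91 m, so the parallel axis theorem gives I = 0 + (4.2)(0.91)² = 3.478 kg m^2.
Point mass: I_cm = 0; centre at d = 0.095 m, so the parallel axis theorem gives I = 0 + (5)(0.095)² = 0.045125 kg m^2.
Total I = 3.478 + 0.045125 = 3.5231 kg m^2.

3.52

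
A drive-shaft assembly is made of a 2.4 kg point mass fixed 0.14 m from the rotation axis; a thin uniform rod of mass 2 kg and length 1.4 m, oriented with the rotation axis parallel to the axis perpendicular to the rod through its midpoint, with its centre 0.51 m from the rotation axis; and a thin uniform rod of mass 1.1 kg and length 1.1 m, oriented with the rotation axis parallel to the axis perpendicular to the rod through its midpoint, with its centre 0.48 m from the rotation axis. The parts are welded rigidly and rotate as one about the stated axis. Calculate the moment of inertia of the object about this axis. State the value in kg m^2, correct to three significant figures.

1.26

Point mass: I_cm = 0; centre at d = 0.14 m, so I = I_cm + Md² gives I = 0 + (2.4)(0.14)² = 0.04704 kg m^2.
Thin rod: I_cm = (1/12)ML² = (1/12)(2)(1.4)² = 0.32667 kg m^2; centre at d = 0.51 m, so I = I_cm + Md² gives I = 0.32667 + (2)(0.51)² = 0.84687 kg m^2.
Thin rod: I_cm = (1/12)ML² = (1/12)(1.1)(1.1)² = 0.11092 kg m^2; centre at d = 0.48 m, so I = I_cm + Md² gives I = 0.11092 + (1.1)(0.48)² = 0.36436 kg m^2.
Total I = 0.04704 + 0.84687 + 0.36436 = 1.2583 kg m^2.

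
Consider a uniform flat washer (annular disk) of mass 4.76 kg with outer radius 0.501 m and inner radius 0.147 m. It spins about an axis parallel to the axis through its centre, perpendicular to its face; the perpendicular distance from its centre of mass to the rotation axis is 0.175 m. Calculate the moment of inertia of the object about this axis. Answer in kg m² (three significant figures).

0.795

I_cm = (1/2)M(R²+r²) = (1/2)(4.76)[(0.501)² + (0.147)²] = 0.64881 kg m²; centre at d = 0.175 m, so I = I_cm + Md² gives I = 0.64881 + (4.76)(0.175)² = 0.79459 kg m².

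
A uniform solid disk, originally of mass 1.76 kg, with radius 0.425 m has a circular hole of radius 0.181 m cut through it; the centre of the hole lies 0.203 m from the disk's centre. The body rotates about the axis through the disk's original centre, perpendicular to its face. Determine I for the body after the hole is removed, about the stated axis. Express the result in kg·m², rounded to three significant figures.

0.141

Unpierced body about its centre: I₀ = (1/2)MR² = (1/2)(1.76)(0.425)² = 0.15895 kg·m².
The removed disk has mass m = M·(r/R)² = (1.76)(0.181/0.425)² = 0.31922 kg (same uniform areal density).
Its moment of inertia about the rotation axis (parallel-axis theorem): I_hole = (1/2)mr² + md² = (1/2)(0.31922)(0.181)² + (0.31922)(0.203)² = 0.018384 kg·m².
Treating the hole as negative mass, I = I₀ − I_hole = 0.15895 − 0.018384 = 0.14057 kg·m².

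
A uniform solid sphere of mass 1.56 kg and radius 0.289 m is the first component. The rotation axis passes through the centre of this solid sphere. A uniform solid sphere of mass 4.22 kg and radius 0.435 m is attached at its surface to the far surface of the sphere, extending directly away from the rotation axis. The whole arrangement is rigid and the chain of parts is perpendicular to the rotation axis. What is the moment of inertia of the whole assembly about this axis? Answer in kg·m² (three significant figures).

Solid sphere: I_cm = (2/5)MR² = (2/5)(1.56)(0.289)² = 0.052117 kg·m²; axis through the centre, so I = 0.052117 kg·m².
Solid sphere: I_cm = (2/5)MR² = (2/5)(4.22)(0.435)² = 0.31941 kg·m²; centre at d = 0.289 + 0.435 = 0.724 m, so the parallel axis theorem gives I = 0.31941 + (4.22)(0.724)² = 2.5314 kg·m².
Total I = 0.052117 + 2.5314 = 2.5836 kg·m².

2.58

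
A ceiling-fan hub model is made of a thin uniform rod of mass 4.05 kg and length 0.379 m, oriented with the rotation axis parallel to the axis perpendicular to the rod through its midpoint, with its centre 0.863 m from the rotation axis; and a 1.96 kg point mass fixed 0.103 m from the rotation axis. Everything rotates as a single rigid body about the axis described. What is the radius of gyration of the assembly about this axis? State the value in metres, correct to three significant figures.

Thin rod: I_cm = (1/12)ML² = (1/12)(4.05)(0.379)² = 0.048479 kg m^2; centre at d = 0.863 m, so I = I_cm + Md² gives I = 0.048479 + (4.05)(0.863)² = 3.0648 kg m^2.
Point mass: I_cm = 0; centre at d = 0.103 m, so I = I_cm + Md² gives I = 0 + (1.96)(0.103)² = 0.020794 kg m^2.
Total I = 3.0856 kg m^2; total mass M = 6.01 kg.
k = √(I/M) = √(3.0856/6.01) = 0.71653 m.

0.717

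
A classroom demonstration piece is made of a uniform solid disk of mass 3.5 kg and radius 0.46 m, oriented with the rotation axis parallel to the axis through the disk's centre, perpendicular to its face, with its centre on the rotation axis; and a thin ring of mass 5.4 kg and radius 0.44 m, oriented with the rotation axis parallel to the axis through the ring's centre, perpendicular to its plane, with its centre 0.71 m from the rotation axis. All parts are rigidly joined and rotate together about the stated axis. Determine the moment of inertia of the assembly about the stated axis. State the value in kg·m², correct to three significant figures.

Solid disk: I_cm = (1/2)MR² = (1/2)(3.5)(0.46)² = 0.3703 kg·m²; axis through the centre, so I = 0.3703 kg·m².
Thin ring: I_cm = MR² = (5.4)(0.44)² = 1.0454 kg·m²; centre at d = 0.71 m, so the parallel axis theorem gives I = 1.0454 + (5.4)(0.71)² = 3.7676 kg·m².
Total I = 0.3703 + 3.7676 = 4.1379 kg·m².

4.14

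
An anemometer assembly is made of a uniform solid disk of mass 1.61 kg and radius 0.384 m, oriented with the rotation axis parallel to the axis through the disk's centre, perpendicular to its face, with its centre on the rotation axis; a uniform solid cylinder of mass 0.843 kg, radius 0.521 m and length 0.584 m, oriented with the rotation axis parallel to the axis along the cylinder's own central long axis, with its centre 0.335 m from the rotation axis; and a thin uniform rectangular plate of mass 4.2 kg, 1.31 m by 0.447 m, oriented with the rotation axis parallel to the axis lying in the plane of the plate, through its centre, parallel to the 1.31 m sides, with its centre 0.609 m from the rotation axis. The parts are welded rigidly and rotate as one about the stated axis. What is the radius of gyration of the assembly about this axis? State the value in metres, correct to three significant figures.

Solid disk: I_cm = (1/2)MR² = (1/2)(1.61)(0.384)² = 0.1187 kg m^2; axis through the centre, so I = 0.1187 kg m^2.
Solid cylinder: I_cm = (1/2)MR² = (1/2)(0.843)(0.521)² = 0.11441 kg m^2; centre at d = 0.335 m, so the parallel axis theorem gives I = 0.11441 + (0.843)(0.335)² = 0.20902 kg m^2.
Rectangular plate: I_cm = (1/12)Mb² = (1/12)(4.2)(0.447)² = 0.069933 kg m^2; centre at d = 0.609 m, so the parallel axis theorem gives I = 0.069933 + (4.2)(0.609)² = 1.6276 kg m^2.
Total I = 1.9554 kg m^2; total mass M = 6.653 kg.
k = √(I/M) = √(1.9554/6.653) = 0.54213 m.

0.542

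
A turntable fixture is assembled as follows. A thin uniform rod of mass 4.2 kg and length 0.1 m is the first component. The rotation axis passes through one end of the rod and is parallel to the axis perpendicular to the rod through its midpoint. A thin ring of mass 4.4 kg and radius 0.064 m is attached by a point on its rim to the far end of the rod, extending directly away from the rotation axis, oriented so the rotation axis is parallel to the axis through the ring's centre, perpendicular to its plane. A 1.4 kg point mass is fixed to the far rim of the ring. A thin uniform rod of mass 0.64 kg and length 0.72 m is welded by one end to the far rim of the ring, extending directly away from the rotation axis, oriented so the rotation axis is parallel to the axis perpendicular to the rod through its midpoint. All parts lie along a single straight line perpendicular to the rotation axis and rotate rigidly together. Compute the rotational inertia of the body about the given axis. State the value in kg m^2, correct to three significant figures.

Thin rod: I_cm = (1/12)ML² = (1/12)(4.2)(0.1)² = 0.0035 kg m^2; centre at d = 0.05 m, so I = I_cm + Md² gives I = 0.0035 + (4.2)(0.05)² = 0.014 kg m^2.
Thin ring: I_cm = MR² = (4.4)(0.064)² = 0.018022 kg m^2; centre at d = 0.05 + 0.05 + 0.064 = 0.164 m, so I = I_cm + Md² gives I = 0.018022 + (4.4)(0.164)² = 0.13636 kg m^2.
Point mass: I_cm = 0; centre at d = 0.05 + 0.05 + 0.064 + 0.064 = 0.228 m, so I = I_cm + Md² gives I = 0 + (1.4)(0.228)² = 0.072778 kg m^2.
Thin rod: I_cm = (1/12)ML² = (1/12)(0.64)(0.72)² = 0.027648 kg m^2; centre at d = 0.05 + 0.05 + 0.064 + 0.064 + 0.36 = 0.588 m, so I = I_cm + Md² gives I = 0.027648 + (0.64)(0.588)² = 0.24892 kg m^2.
Total I = 0.014 + 0.13636 + 0.072778 + 0.24892 = 0.47207 kg m^2.

0.472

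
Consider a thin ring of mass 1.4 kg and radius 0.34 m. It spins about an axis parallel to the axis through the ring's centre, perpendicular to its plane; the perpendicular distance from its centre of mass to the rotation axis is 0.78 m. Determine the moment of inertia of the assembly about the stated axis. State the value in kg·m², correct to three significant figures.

I_cm = MR² = (1.4)(0.34)² = 0.16184 kg·m²; centre at d = 0.78 m, so the parallel axis theorem gives I = 0.16184 + (1.4)(0.78)² = 1.0136 kg·m².

1.01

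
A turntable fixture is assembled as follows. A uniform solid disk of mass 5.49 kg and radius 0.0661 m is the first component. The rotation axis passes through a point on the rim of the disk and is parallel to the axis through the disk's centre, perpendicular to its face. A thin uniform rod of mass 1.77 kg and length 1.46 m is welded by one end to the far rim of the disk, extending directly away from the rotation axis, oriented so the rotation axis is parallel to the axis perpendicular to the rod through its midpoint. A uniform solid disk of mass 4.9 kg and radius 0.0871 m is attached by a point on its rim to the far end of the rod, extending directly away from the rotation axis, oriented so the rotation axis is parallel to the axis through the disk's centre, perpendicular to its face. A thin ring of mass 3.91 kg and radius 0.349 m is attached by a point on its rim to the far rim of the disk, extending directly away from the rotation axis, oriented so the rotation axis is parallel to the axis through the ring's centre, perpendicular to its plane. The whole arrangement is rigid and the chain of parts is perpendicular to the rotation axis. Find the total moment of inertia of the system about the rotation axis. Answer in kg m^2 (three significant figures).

33.5

Solid disk: I_cm = (1/2)MR² = (1/2)(5.49)(0.0661)² = 0.011993 kg m^2; centre at d = 0.0661 m, so I = I_cm + Md² gives I = 0.011993 + (5.49)(0.0661)² = 0.03598 kg m^2.
Thin rod: I_cm = (1/12)ML² = (1/12)(1.77)(1.46)² = 0.31441 kg m^2; centre at d = 0.0661 + 0.0661 + 0.73 = 0.8622 m, so I = I_cm + Md² gives I = 0.31441 + (1.77)(0.8622)² = 1.6302 kg m^2.
Solid disk: I_cm = (1/2)MR² = (1/2)(4.9)(0.0871)² = 0.018587 kg m^2; centre at d = 0.0661 + 0.0661 + 0.73 + 0.73 + 0.0871 = 1.6793 m, so I = I_cm + Md² gives I = 0.018587 + (4.9)(1.6793)² = 13.837 kg m^2.
Thin ring: I_cm = MR² = (3.91)(0.349)² = 0.47624 kg m^2; centre at d = 0.0661 + 0.0661 + 0.73 + 0.73 + 0.0871 + 0.0871 + 0.349 = 2.1154 m, so I = I_cm + Md² gives I = 0.47624 + (3.91)(2.1154)² = 17.973 kg m^2.
Total I = 0.03598 + 1.6302 + 13.837 + 17.973 = 33.476 kg m^2.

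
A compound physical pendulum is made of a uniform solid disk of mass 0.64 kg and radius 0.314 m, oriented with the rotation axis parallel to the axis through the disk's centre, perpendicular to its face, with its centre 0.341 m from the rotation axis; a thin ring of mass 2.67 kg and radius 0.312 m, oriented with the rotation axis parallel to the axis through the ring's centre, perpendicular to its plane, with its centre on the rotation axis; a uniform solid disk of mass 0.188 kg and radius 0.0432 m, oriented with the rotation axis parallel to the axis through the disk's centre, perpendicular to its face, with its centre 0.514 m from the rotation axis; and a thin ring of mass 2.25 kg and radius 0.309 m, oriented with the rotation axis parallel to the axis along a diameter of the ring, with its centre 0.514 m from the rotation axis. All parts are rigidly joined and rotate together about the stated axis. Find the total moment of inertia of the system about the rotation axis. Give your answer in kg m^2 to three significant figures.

1.12

Solid disk: I_cm = (1/2)MR² = (1/2)(0.64)(0.314)² = 0.031551 kg m^2; centre at d = 0.341 m, so the parallel axis theorem gives I = 0.031551 + (0.64)(0.341)² = 0.10597 kg m^2.
Thin ring: I_cm = MR² = (2.67)(0.312)² = 0.25991 kg m^2; axis through the centre, so I = 0.25991 kg m^2.
Solid disk: I_cm = (1/2)MR² = (1/2)(0.188)(0.0432)² = 0.00017543 kg m^2; centre at d = 0.514 m, so the parallel axis theorem gives I = 0.00017543 + (0.188)(0.514)² = 0.049844 kg m^2.
Thin ring: I_cm = (1/2)MR² = (1/2)(2.25)(0.309)² = 0.10742 kg m^2; centre at d = 0.514 m, so the parallel axis theorem gives I = 0.10742 + (2.25)(0.514)² = 0.70186 kg m^2.
Total I = 0.10597 + 0.25991 + 0.049844 + 0.70186 = 1.1176 kg m^2.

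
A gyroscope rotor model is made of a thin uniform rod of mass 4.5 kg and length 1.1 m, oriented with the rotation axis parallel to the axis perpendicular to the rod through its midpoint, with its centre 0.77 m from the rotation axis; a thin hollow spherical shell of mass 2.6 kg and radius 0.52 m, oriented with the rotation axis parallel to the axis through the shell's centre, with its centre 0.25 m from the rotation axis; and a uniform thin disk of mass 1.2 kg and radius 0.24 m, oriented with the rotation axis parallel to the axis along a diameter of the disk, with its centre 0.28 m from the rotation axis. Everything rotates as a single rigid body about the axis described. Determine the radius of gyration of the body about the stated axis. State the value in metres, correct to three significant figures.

Thin rod: I_cm = (1/12)ML² = (1/12)(4.5)(1.1)² = 0.45375 kg m^2; centre at d = 0.77 m, so I = I_cm + Md² gives I = 0.45375 + (4.5)(0.77)² = 3.1218 kg m^2.
Spherical shell: I_cm = (2/3)MR² = (2/3)(2.6)(0.52)² = 0.46869 kg m^2; centre at d = 0.25 m, so I = I_cm + Md² gives I = 0.46869 + (2.6)(0.25)² = 0.63119 kg m^2.
Thin disk: I_cm = (1/4)MR² = (1/4)(1.2)(0.24)² = 0.01728 kg m^2; centre at d = 0.28 m, so I = I_cm + Md² gives I = 0.01728 + (1.2)(0.28)² = 0.11136 kg m^2.
Total I = 3.8644 kg m^2; total mass M = 8.3 kg.
k = √(I/M) = √(3.8644/8.3) = 0.68234 m.

0.682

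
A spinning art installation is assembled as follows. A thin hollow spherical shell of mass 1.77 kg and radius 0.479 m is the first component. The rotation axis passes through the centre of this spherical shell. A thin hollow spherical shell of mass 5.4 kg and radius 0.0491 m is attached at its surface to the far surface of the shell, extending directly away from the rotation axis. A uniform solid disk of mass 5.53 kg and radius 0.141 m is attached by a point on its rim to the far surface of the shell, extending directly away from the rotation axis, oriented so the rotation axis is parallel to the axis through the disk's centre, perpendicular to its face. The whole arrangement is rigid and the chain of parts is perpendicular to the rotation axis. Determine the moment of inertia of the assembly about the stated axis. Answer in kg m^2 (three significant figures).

Spherical shell: I_cm = (2/3)MR² = (2/3)(1.77)(0.479)² = 0.27074 kg m^2; axis through the centre, so I = 0.27074 kg m^2.
Spherical shell: I_cm = (2/3)MR² = (2/3)(5.4)(0.0491)² = 0.0086789 kg m^2; centre at d = 0.479 + 0.0491 = 0.5281 m, so the parallel axis theorem gives I = 0.0086789 + (5.4)(0.5281)² = 1.5147 kg m^2.
Solid disk: I_cm = (1/2)MR² = (1/2)(5.53)(0.141)² = 0.054971 kg m^2; centre at d = 0.479 + 0.0491 + 0.0491 + 0.141 = 0.7182 m, so the parallel axis theorem gives I = 0.054971 + (5.53)(0.7182)² = 2.9074 kg m^2.
Total I = 0.27074 + 1.5147 + 2.9074 = 4.6928 kg m^2.

4.69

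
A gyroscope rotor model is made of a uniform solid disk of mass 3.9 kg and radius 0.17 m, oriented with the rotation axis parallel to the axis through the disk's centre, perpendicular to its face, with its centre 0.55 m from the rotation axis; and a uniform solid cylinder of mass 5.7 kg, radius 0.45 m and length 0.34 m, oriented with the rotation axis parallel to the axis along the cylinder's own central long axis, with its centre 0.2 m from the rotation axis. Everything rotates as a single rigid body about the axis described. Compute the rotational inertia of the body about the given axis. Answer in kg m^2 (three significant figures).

Solid disk: I_cm = (1/2)MR² = (1/2)(3.9)(0.17)² = 0.056355 kg m^2; centre at d = 0.55 m, so I = I_cm + Md² gives I = 0.056355 + (3.9)(0.55)² = 1.2361 kg m^2.
Solid cylinder: I_cm = (1/2)MR² = (1/2)(5.7)(0.45)² = 0.57713 kg m^2; centre at d = 0.2 m, so I = I_cm + Md² gives I = 0.57713 + (5.7)(0.2)² = 0.80513 kg m^2.
Total I = 1.2361 + 0.80513 = 2.0412 kg m^2.

2.04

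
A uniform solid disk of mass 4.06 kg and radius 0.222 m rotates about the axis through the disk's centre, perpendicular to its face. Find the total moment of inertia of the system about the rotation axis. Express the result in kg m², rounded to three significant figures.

I_cm = (1/2)MR² = (1/2)(4.06)(0.222)² = 0.10005 kg m²; axis through the centre, so I = 0.10005 kg m².

0.100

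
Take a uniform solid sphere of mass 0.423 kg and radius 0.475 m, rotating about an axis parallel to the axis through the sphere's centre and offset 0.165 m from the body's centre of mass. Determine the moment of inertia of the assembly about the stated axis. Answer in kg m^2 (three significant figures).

I_cm = (2/5)MR² = (2/5)(0.423)(0.475)² = 0.038176 kg m^2; centre at d = 0.165 m, so the parallel axis theorem gives I = 0.038176 + (0.423)(0.165)² = 0.049692 kg m^2.

0.0497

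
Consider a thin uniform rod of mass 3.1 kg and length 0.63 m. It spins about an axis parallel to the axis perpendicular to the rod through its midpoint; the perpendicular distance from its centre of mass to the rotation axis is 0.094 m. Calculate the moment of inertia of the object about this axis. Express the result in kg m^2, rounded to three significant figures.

I_cm = (1/12)ML² = (1/12)(3.1)(0.63)² = 0.10253 kg m^2; centre at d = 0.094 m, so I = I_cm + Md² gives I = 0.10253 + (3.1)(0.094)² = 0.12992 kg m^2.

0.130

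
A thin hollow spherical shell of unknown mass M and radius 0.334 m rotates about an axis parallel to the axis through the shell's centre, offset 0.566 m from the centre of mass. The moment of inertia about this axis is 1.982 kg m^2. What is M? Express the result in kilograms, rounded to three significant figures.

I = I_cm + Md² = (2/3)MR² + Md² = M·[0.666667·(0.334)² + (0.566)²] = M·0.39473.
So M = 1.982 / 0.39473 = 5.0212 kg.

5.02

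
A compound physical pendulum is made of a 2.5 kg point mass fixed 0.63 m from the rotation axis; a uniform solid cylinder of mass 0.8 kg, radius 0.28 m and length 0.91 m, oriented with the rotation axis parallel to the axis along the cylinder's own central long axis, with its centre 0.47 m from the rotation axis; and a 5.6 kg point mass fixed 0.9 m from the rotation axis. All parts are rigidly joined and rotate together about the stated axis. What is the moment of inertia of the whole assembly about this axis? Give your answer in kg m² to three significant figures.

5.74

Point mass: I_cm = 0; centre at d = 0.63 m, so the parallel axis theorem gives I = 0 + (2.5)(0.63)² = 0.99225 kg m².
Solid cylinder: I_cm = (1/2)MR² = (1/2)(0.8)(0.28)² = 0.03136 kg m²; centre at d = 0.47 m, so the parallel axis theorem gives I = 0.03136 + (0.8)(0.47)² = 0.20808 kg m².
Point mass: I_cm = 0; centre at d = 0.9 m, so the parallel axis theorem gives I = 0 + (5.6)(0.9)² = 4.536 kg m².
Total I = 0.99225 + 0.20808 + 4.536 = 5.7363 kg m².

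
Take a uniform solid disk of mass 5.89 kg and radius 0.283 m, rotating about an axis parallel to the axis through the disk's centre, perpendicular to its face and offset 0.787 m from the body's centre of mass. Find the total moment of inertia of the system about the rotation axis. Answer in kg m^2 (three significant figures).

I_cm = (1/2)MR² = (1/2)(5.89)(0.283)² = 0.23586 kg m^2; centre at d = 0.787 m, so I = I_cm + Md² gives I = 0.23586 + (5.89)(0.787)² = 3.8839 kg m^2.

3.88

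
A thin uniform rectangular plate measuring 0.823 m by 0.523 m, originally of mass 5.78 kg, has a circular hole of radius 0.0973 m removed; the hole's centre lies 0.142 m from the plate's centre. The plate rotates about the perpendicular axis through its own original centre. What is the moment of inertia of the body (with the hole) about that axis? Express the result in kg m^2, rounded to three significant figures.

Unpierced body about its centre: I₀ = (1/12)M(a²+b²) = (1/12)(5.78)[(0.823)² + (0.523)²] = 0.458 kg m^2.
The removed disk has mass m = M·πr²/(ab) = (5.78)·π(0.0973)²/(0.823·0.523) = 0.39939 kg (same uniform areal density).
Its moment of inertia about the rotation axis (parallel-axis theorem): I_hole = (1/2)mr² + md² = (1/2)(0.39939)(0.0973)² + (0.39939)(0.142)² = 0.009944 kg m^2.
Treating the hole as negative mass, I = I₀ − I_hole = 0.458 − 0.009944 = 0.44805 kg m^2.

0.448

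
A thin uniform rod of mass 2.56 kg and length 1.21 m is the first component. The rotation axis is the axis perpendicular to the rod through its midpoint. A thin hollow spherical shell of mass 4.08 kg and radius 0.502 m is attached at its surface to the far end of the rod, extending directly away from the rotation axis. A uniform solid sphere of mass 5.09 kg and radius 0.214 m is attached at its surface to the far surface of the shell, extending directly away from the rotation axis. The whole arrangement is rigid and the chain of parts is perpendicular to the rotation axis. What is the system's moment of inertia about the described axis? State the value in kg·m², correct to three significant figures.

23.0

Thin rod: I_cm = (1/12)ML² = (1/12)(2.56)(1.21)² = 0.31234 kg·m²; axis through the centre, so I = 0.31234 kg·m².
Spherical shell: I_cm = (2/3)MR² = (2/3)(4.08)(0.502)² = 0.68545 kg·m²; centre at d = 0.605 + 0.502 = 1.107 m, so I = I_cm + Md² gives I = 0.68545 + (4.08)(1.107)² = 5.6853 kg·m².
Solid sphere: I_cm = (2/5)MR² = (2/5)(5.09)(0.214)² = 0.093241 kg·m²; centre at d = 0.605 + 0.502 + 0.502 + 0.214 = 1.823 m, so I = I_cm + Md² gives I = 0.093241 + (5.09)(1.823)² = 17.009 kg·m².
Total I = 0.31234 + 5.6853 + 17.009 = 23.007 kg·m².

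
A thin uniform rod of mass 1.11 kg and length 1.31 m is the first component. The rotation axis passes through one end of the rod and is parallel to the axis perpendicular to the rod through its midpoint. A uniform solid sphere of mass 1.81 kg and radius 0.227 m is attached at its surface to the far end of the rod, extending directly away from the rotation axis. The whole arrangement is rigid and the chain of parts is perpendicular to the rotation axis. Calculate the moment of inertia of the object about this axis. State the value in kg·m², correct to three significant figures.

4.95

Thin rod: I_cm = (1/12)ML² = (1/12)(1.11)(1.31)² = 0.15874 kg·m²; centre at d = 0.655 m, so the parallel axis theorem gives I = 0.15874 + (1.11)(0.655)² = 0.63496 kg·m².
Solid sphere: I_cm = (2/5)MR² = (2/5)(1.81)(0.227)² = 0.037307 kg·m²; centre at d = 0.655 + 0.655 + 0.227 = 1.537 m, so the parallel axis theorem gives I = 0.037307 + (1.81)(1.537)² = 4.3132 kg·m².
Total I = 0.63496 + 4.3132 = 4.9482 kg·m².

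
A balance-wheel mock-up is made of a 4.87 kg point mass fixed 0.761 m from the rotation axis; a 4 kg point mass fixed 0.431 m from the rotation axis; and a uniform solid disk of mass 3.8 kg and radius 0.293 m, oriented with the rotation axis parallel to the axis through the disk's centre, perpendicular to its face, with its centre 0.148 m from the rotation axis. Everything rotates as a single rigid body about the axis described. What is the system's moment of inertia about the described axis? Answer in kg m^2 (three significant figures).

3.81

Point mass: I_cm = 0; centre at d = 0.761 m, so I = I_cm + Md² gives I = 0 + (4.87)(0.761)² = 2.8203 kg m^2.
Point mass: I_cm = 0; centre at d = 0.431 m, so I = I_cm + Md² gives I = 0 + (4)(0.431)² = 0.74304 kg m^2.
Solid disk: I_cm = (1/2)MR² = (1/2)(3.8)(0.293)² = 0.16311 kg m^2; centre at d = 0.148 m, so I = I_cm + Md² gives I = 0.16311 + (3.8)(0.148)² = 0.24635 kg m^2.
Total I = 2.8203 + 0.74304 + 0.24635 = 3.8097 kg m^2.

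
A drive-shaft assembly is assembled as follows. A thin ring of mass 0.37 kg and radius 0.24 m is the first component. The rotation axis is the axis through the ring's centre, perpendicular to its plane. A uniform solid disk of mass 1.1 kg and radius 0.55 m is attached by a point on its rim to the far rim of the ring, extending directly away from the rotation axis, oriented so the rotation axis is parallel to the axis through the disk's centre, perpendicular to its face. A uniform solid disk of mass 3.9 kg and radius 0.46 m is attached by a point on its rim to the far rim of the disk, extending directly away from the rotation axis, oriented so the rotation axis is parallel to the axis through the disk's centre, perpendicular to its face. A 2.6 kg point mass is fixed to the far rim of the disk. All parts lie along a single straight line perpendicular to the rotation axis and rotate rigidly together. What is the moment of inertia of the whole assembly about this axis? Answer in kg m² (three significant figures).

Thin ring: I_cm = MR² = (0.37)(0.24)² = 0.021312 kg m²; axis through the centre, so I = 0.021312 kg m².
Solid disk: I_cm = (1/2)MR² = (1/2)(1.1)(0.55)² = 0.16638 kg m²; centre at d = 0.24 + 0.55 = 0.79 m, so the parallel axis theorem gives I = 0.16638 + (1.1)(0.79)² = 0.85289 kg m².
Solid disk: I_cm = (1/2)MR² = (1/2)(3.9)(0.46)² = 0.41262 kg m²; centre at d = 0.24 + 0.55 + 0.55 + 0.46 = 1.8 m, so the parallel axis theorem gives I = 0.41262 + (3.9)(1.8)² = 13.049 kg m².
Point mass: I_cm = 0; centre at d = 0.24 + 0.55 + 0.55 + 0.46 + 0.46 = 2.26 m, so the parallel axis theorem gives I = 0 + (2.6)(2.26)² = 13.28 kg m².
Total I = 0.021312 + 0.85289 + 13.049 + 13.28 = 27.203 kg m².

27.2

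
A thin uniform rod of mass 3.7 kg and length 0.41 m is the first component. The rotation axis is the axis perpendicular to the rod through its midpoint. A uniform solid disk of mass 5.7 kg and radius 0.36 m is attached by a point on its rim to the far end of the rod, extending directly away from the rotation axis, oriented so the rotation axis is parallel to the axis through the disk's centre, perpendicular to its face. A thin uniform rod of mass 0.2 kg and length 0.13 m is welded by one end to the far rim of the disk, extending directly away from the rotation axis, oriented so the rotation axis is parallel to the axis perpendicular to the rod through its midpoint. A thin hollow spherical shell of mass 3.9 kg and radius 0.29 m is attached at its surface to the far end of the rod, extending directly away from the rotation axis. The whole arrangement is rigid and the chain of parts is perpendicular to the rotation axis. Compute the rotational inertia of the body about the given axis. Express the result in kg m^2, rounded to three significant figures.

9.71

Thin rod: I_cm = (1/12)ML² = (1/12)(3.7)(0.41)² = 0.051831 kg m^2; axis through the centre, so I = 0.051831 kg m^2.
Solid disk: I_cm = (1/2)MR² = (1/2)(5.7)(0.36)² = 0.36936 kg m^2; centre at d = 0.205 + 0.36 = 0.565 m, so I = I_cm + Md² gives I = 0.36936 + (5.7)(0.565)² = 2.1889 kg m^2.
Thin rod: I_cm = (1/12)ML² = (1/12)(0.2)(0.13)² = 0.00028167 kg m^2; centre at d = 0.205 + 0.36 + 0.36 + 0.065 = 0.99 m, so I = I_cm + Md² gives I = 0.00028167 + (0.2)(0.99)² = 0.1963 kg m^2.
Spherical shell: I_cm = (2/3)MR² = (2/3)(3.9)(0.29)² = 0.21866 kg m^2; centre at d = 0.205 + 0.36 + 0.36 + 0.065 + 0.065 + 0.29 = 1.345 m, so I = I_cm + Md² gives I = 0.21866 + (3.9)(1.345)² = 7.2739 kg m^2.
Total I = 0.051831 + 2.1889 + 0.1963 + 7.2739 = 9.7109 kg m^2.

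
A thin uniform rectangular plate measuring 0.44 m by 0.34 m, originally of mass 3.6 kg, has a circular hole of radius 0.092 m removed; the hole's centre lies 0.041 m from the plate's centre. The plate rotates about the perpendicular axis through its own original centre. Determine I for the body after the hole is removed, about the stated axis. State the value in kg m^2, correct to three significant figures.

0.0890

Unpierced body about its centre: I₀ = (1/12)M(a²+b²) = (1/12)(3.6)[(0.44)² + (0.34)²] = 0.09276 kg m^2.
The removed disk has mass m = M·πr²/(ab) = (3.6)·π(0.092)²/(0.44·0.34) = 0.63988 kg (same uniform areal density).
Its moment of inertia about the rotation axis (parallel-axis theorem): I_hole = (1/2)mr² + md² = (1/2)(0.63988)(0.092)² + (0.63988)(0.041)² = 0.0037836 kg m^2.
Treating the hole as negative mass, I = I₀ − I_hole = 0.09276 − 0.0037836 = 0.088976 kg m^2.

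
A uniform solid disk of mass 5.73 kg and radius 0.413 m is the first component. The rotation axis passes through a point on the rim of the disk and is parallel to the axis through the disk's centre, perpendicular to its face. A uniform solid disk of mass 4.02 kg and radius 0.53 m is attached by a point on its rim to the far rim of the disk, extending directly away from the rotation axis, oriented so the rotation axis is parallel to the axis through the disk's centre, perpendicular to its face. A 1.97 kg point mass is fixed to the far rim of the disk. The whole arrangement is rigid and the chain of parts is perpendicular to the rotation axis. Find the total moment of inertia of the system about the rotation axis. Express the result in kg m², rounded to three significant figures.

Solid disk: I_cm = (1/2)MR² = (1/2)(5.73)(0.413)² = 0.48868 kg m²; centre at d = 0.413 m, so I = I_cm + Md² gives I = 0.48868 + (5.73)(0.413)² = 1.466 kg m².
Solid disk: I_cm = (1/2)MR² = (1/2)(4.02)(0.53)² = 0.56461 kg m²; centre at d = 0.413 + 0.413 + 0.53 = 1.356 m, so I = I_cm + Md² gives I = 0.56461 + (4.02)(1.356)² = 7.9563 kg m².
Point mass: I_cm = 0; centre at d = 0.413 + 0.413 + 0.53 + 0.53 = 1.886 m, so I = I_cm + Md² gives I = 0 + (1.97)(1.886)² = 7.0073 kg m².
Total I = 1.466 + 7.9563 + 7.0073 = 16.43 kg m².

16.4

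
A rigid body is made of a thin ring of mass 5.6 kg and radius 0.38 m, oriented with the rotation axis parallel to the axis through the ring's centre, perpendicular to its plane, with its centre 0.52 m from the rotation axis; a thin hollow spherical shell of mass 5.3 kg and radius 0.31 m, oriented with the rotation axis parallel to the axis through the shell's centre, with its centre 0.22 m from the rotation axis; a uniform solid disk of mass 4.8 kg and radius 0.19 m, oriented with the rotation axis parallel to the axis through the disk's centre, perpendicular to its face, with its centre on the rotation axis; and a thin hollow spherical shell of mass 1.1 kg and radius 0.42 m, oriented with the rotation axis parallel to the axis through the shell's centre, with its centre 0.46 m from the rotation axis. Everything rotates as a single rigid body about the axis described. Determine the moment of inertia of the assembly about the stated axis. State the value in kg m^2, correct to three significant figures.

3.37

Thin ring: I_cm = MR² = (5.6)(0.38)² = 0.80864 kg m^2; centre at d = 0.52 m, so I = I_cm + Md² gives I = 0.80864 + (5.6)(0.52)² = 2.3229 kg m^2.
Spherical shell: I_cm = (2/3)MR² = (2/3)(5.3)(0.31)² = 0.33955 kg m^2; centre at d = 0.22 m, so I = I_cm + Md² gives I = 0.33955 + (5.3)(0.22)² = 0.59607 kg m^2.
Solid disk: I_cm = (1/2)MR² = (1/2)(4.8)(0.19)² = 0.08664 kg m^2; axis through the centre, so I = 0.08664 kg m^2.
Spherical shell: I_cm = (2/3)MR² = (2/3)(1.1)(0.42)² = 0.12936 kg m^2; centre at d = 0.46 m, so I = I_cm + Md² gives I = 0.12936 + (1.1)(0.46)² = 0.36212 kg m^2.
Total I = 2.3229 + 0.59607 + 0.08664 + 0.36212 = 3.3677 kg m^2.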